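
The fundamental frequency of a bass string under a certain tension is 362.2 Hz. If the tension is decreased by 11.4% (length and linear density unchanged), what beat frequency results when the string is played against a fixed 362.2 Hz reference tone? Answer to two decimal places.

For a string, f ∝ √T, so the new frequency is 362.2·√0.886 = 340.9301 Hz.
f_beat = |340.9301 − 362.2| = 21.27 Hz.

21.27 Hz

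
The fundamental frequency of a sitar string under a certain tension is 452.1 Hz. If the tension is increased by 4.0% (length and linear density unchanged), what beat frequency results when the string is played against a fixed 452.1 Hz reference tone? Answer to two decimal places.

8.95 Hz

For a string, f ∝ √T, so the new frequency is 452.1·√1.040 = 461.0533 Hz.
f_beat = |461.0533 − 452.1| = 8.95 Hz.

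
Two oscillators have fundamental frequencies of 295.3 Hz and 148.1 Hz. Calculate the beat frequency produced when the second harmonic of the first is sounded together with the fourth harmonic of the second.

1.8 Hz

Second harmonic of the first: 2·295.3 = 590.6 Hz.
Fourth harmonic of the second: 4·148.1 = 592.4 Hz.
f_beat = |590.6 − 592.4| = 1.8 Hz.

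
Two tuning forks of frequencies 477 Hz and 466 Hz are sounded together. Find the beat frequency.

Beats arise from superposition of two nearby frequencies; the beat rate is |f₁ − f₂|.
|477 − 466| = 11 Hz.

11 Hz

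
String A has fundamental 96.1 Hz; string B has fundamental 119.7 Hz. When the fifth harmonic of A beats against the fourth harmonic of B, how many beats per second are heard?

Fifth harmonic of the first: 5·96.1 = 480.5 Hz.
Fourth harmonic of the second: 4·119.7 = 478.8 Hz.
f_beat = |480.5 − 478.8| = 1.7 Hz.

1.7 Hz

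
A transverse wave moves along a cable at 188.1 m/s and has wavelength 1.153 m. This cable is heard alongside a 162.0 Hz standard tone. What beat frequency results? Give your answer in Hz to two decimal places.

Source frequency f = v/λ = 188.1/1.153 = 163.1396 Hz.
f_beat = |163.1396 − 162.0| = 1.14 Hz.

1.14 Hz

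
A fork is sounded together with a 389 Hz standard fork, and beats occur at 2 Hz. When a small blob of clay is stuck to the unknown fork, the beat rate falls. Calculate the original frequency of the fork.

391 Hz

|f − 389| = 2, so the fork was at either 387 Hz or 391 Hz.
Adding mass to a fork lowers its frequency; the adjustment lowers the fork's frequency.
The beat rate fell, so the adjustment moved the fork toward 389 Hz — it must have started above the reference.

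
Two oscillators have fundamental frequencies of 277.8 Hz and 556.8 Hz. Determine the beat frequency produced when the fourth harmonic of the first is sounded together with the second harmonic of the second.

2.4 Hz

Fourth harmonic of the first: 4·277.8 = 1111.2 Hz.
Second harmonic of the second: 2·556.8 = 1113.6 Hz.
f_beat = |1111.2 − 1113.6| = 2.4 Hz.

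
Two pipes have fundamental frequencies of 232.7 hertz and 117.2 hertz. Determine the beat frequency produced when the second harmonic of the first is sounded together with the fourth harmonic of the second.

Second harmonic of the first: 2·232.7 = 465.4 Hz.
Fourth harmonic of the second: 4·117.2 = 468.8 Hz.
f_beat = |465.4 − 468.8| = 3.4 Hz.

3.4 Hz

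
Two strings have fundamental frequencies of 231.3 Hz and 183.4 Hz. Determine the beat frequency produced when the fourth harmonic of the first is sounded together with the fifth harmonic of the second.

Fourth harmonic of the first: 4·231.3 = 925.2 Hz.
Fifth harmonic of the second: 5·183.4 = 917.0 Hz.
f_beat = |925.2 − 917.0| = 8.2 Hz.

8.2 Hz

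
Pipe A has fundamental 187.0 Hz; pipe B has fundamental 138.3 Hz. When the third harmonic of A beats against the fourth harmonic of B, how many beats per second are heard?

7.8 Hz

Third harmonic of the first: 3·187.0 = 561.0 Hz.
Fourth harmonic of the second: 4·138.3 = 553.2 Hz.
f_beat = |561.0 − 553.2| = 7.8 Hz.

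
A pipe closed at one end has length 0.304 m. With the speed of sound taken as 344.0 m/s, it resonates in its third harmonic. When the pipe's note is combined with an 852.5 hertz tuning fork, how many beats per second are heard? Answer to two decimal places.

Closed pipe (odd harmonics): f_n = n·v/(4L) = 3·344.0/(4·0.304) = 848.6842 Hz.
f_beat = |848.6842 − 852.5| = 3.82 Hz.

3.82 Hz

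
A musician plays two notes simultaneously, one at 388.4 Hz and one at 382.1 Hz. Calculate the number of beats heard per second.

6.3 Hz

Beats arise from superposition of two nearby frequencies; the beat rate is |f₁ − f₂|.
|388.4 − 382.1| = 6.3 Hz.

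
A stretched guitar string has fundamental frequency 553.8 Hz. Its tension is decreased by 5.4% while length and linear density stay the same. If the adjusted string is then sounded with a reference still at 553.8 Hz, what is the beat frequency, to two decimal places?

For a string, f ∝ √T, so the new frequency is 553.8·√0.946 = 538.6399 Hz.
f_beat = |538.6399 − 553.8| = 15.16 Hz.

15.16 Hz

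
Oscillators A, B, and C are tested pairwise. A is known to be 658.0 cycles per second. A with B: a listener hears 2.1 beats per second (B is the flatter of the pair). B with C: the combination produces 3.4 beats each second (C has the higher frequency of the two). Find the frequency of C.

B is below A, so f_B = 658.0 − 2.1 = 655.9 Hz.
C is above B, so f_C = 655.9 + 3.4 = 659.3 Hz.

659.3 Hz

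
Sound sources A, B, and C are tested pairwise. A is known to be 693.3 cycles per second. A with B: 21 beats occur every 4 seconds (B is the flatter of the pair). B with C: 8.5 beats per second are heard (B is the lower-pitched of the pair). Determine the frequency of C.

696.55 Hz

A–B: Beat frequency = 21/4 = 5.25 Hz.
B is below A, so f_B = 693.3 − 5.25 = 688.05 Hz.
C is above B, so f_C = 688.05 + 8.5 = 696.55 Hz.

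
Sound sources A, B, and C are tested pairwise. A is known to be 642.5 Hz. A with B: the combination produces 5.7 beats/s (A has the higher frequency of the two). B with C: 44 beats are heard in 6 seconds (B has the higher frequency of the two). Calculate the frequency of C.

B is below A, so f_B = 642.5 − 5.7 = 636.8 Hz.
B–C: Beat frequency = 44/6 = 7.3333 Hz.
C is below B, so f_C = 636.8 − 7.3333 = 629.4667 Hz.

629.4667 Hz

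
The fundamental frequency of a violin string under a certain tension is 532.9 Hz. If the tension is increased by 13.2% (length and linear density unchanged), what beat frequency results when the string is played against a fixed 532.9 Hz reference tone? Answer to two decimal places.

For a string, f ∝ √T, so the new frequency is 532.9·√1.132 = 566.9816 Hz.
f_beat = |566.9816 − 532.9| = 34.08 Hz.

34.08 Hz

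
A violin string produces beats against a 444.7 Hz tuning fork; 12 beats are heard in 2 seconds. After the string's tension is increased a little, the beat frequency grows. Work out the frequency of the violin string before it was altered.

Beat frequency = 12/2 = 6 Hz.
|f − 444.7| = 6, so the violin string was at either 438.7 Hz or 450.7 Hz.
Higher tension means higher frequency; the adjustment raises the violin string's frequency.
The beat rate rose, so the adjustment moved the violin string further from 444.7 Hz — it was already above the reference.

450.7 Hz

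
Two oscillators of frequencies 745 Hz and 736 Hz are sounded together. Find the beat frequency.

f_beat = |f₁ − f₂|.
|745 − 736| = 9 Hz.

9 Hz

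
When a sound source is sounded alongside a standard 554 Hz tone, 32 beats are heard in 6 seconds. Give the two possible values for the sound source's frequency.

Beat frequency = 32/6 = 5.3333 Hz.
|f − 554| = 5.3333, so f = 554 ± 5.3333.

548.6667 Hz or 559.3333 Hz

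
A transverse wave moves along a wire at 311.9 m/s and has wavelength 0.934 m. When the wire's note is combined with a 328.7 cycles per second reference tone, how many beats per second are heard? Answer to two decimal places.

5.24 Hz

Source frequency f = v/λ = 311.9/0.934 = 333.9400 Hz.
f_beat = |333.9400 − 328.7| = 5.24 Hz.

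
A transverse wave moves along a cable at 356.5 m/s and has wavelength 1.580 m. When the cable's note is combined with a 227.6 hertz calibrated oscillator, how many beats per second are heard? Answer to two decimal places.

1.97 Hz

Source frequency f = v/λ = 356.5/1.580 = 225.6329 Hz.
f_beat = |225.6329 − 227.6| = 1.97 Hz.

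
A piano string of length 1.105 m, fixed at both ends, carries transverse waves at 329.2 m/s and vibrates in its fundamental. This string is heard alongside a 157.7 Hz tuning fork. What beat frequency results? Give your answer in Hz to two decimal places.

8.74 Hz

For a string fixed at both ends, f_n = n·v/(2L) = 1·329.2/(2·1.105) = 148.9593 Hz.
f_beat = |148.9593 − 157.7| = 8.74 Hz.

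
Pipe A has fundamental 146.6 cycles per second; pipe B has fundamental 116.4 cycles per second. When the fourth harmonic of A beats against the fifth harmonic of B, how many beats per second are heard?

4.4 Hz

Fourth harmonic of the first: 4·146.6 = 586.4 Hz.
Fifth harmonic of the second: 5·116.4 = 582.0 Hz.
f_beat = |586.4 − 582.0| = 4.4 Hz.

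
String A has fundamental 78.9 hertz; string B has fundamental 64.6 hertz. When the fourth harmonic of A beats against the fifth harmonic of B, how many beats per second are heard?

7.4 Hz

Fourth harmonic of the first: 4·78.9 = 315.6 Hz.
Fifth harmonic of the second: 5·64.6 = 323.0 Hz.
f_beat = |315.6 − 323.0| = 7.4 Hz.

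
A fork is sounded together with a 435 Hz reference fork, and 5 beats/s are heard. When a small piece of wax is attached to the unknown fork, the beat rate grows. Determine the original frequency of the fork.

430 Hz

|f − 435| = 5, so the fork was at either 430 Hz or 440 Hz.
Loading a fork with wax lowers its frequency; the adjustment lowers the fork's frequency.
The beat rate rose, so the adjustment moved the fork further from 435 Hz — it was already below the reference.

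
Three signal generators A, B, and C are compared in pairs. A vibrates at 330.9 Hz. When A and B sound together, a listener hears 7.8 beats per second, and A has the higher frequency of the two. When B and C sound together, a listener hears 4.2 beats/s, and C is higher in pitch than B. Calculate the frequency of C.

327.3 Hz

B is below A, so f_B = 330.9 − 7.8 = 323.1 Hz.
C is above B, so f_C = 323.1 + 4.2 = 327.3 Hz.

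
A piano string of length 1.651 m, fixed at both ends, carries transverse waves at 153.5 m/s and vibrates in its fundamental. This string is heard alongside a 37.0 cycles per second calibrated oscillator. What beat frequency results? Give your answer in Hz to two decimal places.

For a string fixed at both ends, f_n = n·v/(2L) = 1·153.5/(2·1.651) = 46.4870 Hz.
f_beat = |46.4870 − 37.0| = 9.49 Hz.

9.49 Hz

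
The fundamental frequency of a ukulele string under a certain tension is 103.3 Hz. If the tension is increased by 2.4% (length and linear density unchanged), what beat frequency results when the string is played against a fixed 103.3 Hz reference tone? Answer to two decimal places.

1.23 Hz

For a string, f ∝ √T, so the new frequency is 103.3·√1.024 = 104.5323 Hz.
f_beat = |104.5323 − 103.3| = 1.23 Hz.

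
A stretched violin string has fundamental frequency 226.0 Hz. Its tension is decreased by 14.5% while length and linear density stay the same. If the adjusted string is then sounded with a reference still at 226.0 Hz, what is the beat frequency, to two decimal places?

For a string, f ∝ √T, so the new frequency is 226.0·√0.855 = 208.9736 Hz.
f_beat = |208.9736 − 226.0| = 17.03 Hz.

17.03 Hz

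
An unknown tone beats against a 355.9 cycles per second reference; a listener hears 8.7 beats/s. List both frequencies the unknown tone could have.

|f − 355.9| = 8.7, so f = 355.9 ± 8.7.

347.2 Hz or 364.6 Hz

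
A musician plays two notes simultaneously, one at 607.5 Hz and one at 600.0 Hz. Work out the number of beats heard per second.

7.5 Hz

Beats arise from superposition of two nearby frequencies; the beat rate is |f₁ − f₂|.
|607.5 − 600.0| = 7.5 Hz.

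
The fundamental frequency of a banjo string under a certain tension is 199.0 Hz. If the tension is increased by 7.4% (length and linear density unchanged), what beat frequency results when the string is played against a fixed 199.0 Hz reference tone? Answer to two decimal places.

For a string, f ∝ √T, so the new frequency is 199.0·√1.074 = 206.2316 Hz.
f_beat = |206.2316 − 199.0| = 7.23 Hz.

7.23 Hz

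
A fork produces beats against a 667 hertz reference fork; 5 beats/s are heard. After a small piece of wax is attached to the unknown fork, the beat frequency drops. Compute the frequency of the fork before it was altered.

672 Hz

|f − 667| = 5, so the fork was at either 662 Hz or 672 Hz.
Loading a fork with wax lowers its frequency; the adjustment lowers the fork's frequency.
The beat rate fell, so the adjustment moved the fork toward 667 Hz — it must have started above the reference.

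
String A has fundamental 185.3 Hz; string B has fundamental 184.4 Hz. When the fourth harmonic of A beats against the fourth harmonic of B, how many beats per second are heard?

3.6 Hz

Fourth harmonic of the first: 4·185.3 = 741.2 Hz.
Fourth harmonic of the second: 4·184.4 = 737.6 Hz.
f_beat = |741.2 − 737.6| = 3.6 Hz.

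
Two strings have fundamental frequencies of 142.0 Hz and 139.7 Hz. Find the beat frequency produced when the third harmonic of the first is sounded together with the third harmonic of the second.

6.9 Hz

Third harmonic of the first: 3·142.0 = 426.0 Hz.
Third harmonic of the second: 3·139.7 = 419.1 Hz.
f_beat = |426.0 − 419.1| = 6.9 Hz.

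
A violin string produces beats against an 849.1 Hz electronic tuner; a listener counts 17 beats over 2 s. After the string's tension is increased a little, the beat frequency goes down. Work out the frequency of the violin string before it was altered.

840.6 Hz

Beat frequency = 17/2 = 8.5 Hz.
|f − 849.1| = 8.5, so the violin string was at either 840.6 Hz or 857.6 Hz.
Higher tension means higher frequency; the adjustment raises the violin string's frequency.
The beat rate fell, so the adjustment moved the violin string toward 849.1 Hz — it must have started below the reference.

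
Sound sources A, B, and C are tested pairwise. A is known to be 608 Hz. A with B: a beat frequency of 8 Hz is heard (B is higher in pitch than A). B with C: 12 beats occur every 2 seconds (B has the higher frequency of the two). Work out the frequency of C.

610 Hz

B is above A, so f_B = 608 + 8 = 616 Hz.
B–C: Beat frequency = 12/2 = 6 Hz.
C is below B, so f_C = 616 − 6 = 610 Hz.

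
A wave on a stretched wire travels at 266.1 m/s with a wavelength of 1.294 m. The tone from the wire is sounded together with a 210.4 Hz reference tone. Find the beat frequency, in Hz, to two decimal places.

4.76 Hz

Source frequency f = v/λ = 266.1/1.294 = 205.6414 Hz.
f_beat = |205.6414 − 210.4| = 4.76 Hz.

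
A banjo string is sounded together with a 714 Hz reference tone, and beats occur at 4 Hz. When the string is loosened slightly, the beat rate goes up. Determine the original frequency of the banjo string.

|f − 714| = 4, so the banjo string was at either 710 Hz or 718 Hz.
Reducing tension lowers a string's frequency; the adjustment lowers the banjo string's frequency.
The beat rate rose, so the adjustment moved the banjo string further from 714 Hz — it was already below the reference.

710 Hz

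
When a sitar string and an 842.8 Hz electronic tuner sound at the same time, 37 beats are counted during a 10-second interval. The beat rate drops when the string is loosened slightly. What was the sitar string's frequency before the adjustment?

846.5 Hz

Beat frequency = 37/10 = 3.7 Hz.
|f − 842.8| = 3.7, so the sitar string was at either 839.1 Hz or 846.5 Hz.
Reducing tension lowers a string's frequency; the adjustment lowers the sitar string's frequency.
The beat rate fell, so the adjustment moved the sitar string toward 842.8 Hz — it must have started above the reference.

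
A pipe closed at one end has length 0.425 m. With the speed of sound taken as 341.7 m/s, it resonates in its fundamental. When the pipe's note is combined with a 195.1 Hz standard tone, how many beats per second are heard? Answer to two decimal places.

5.90 Hz

Closed pipe (odd harmonics): f_n = n·v/(4L) = 1·341.7/(4·0.425) = 201.0000 Hz.
f_beat = |201.0000 − 195.1| = 5.90 Hz.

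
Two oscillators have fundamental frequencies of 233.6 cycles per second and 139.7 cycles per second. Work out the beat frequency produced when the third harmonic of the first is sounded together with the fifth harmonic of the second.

2.3 Hz

Third harmonic of the first: 3·233.6 = 700.8 Hz.
Fifth harmonic of the second: 5·139.7 = 698.5 Hz.
f_beat = |700.8 − 698.5| = 2.3 Hz.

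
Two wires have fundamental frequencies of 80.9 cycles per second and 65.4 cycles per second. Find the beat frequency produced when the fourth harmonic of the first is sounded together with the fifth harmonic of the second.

3.4 Hz

Fourth harmonic of the first: 4·80.9 = 323.6 Hz.
Fifth harmonic of the second: 5·65.4 = 327.0 Hz.
f_beat = |323.6 − 327.0| = 3.4 Hz.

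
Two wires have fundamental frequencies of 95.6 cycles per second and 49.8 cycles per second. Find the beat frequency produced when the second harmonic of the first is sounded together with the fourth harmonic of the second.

8.0 Hz

Second harmonic of the first: 2·95.6 = 191.2 Hz.
Fourth harmonic of the second: 4·49.8 = 199.2 Hz.
f_beat = |191.2 − 199.2| = 8.0 Hz.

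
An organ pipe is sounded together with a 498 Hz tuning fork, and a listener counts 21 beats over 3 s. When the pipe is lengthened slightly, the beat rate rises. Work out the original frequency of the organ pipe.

Beat frequency = 21/3 = 7 Hz.
|f − 498| = 7, so the organ pipe was at either 491 Hz or 505 Hz.
A longer pipe has a lower fundamental; the adjustment lowers the organ pipe's frequency.
The beat rate rose, so the adjustment moved the organ pipe further from 498 Hz — it was already below the reference.

491 Hz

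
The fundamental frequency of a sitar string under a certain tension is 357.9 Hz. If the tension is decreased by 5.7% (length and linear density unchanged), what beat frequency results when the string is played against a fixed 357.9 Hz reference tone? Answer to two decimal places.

For a string, f ∝ √T, so the new frequency is 357.9·√0.943 = 347.5502 Hz.
f_beat = |347.5502 − 357.9| = 10.35 Hz.

10.35 Hz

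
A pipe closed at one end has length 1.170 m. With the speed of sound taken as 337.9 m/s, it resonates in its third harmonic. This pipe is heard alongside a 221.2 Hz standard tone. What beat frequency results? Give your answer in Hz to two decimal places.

4.60 Hz

Closed pipe (odd harmonics): f_n = n·v/(4L) = 3·337.9/(4·1.170) = 216.6026 Hz.
f_beat = |216.6026 − 221.2| = 4.60 Hz.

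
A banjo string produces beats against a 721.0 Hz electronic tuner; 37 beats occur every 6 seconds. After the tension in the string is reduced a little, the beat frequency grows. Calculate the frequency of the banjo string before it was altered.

714.8333 Hz

Beat frequency = 37/6 = 6.1667 Hz.
|f − 721.0| = 6.1667, so the banjo string was at either 714.8333 Hz or 727.1667 Hz.
Lower tension means lower frequency; the adjustment lowers the banjo string's frequency.
The beat rate rose, so the adjustment moved the banjo string further from 721.0 Hz — it was already below the reference.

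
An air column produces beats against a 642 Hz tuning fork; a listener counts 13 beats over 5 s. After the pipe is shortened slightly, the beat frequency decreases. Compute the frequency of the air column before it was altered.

639.4 Hz

Beat frequency = 13/5 = 2.6 Hz.
|f − 642| = 2.6, so the air column was at either 639.4 Hz or 644.6 Hz.
A shorter pipe has a higher fundamental; the adjustment raises the air column's frequency.
The beat rate fell, so the adjustment moved the air column toward 642 Hz — it must have started below the reference.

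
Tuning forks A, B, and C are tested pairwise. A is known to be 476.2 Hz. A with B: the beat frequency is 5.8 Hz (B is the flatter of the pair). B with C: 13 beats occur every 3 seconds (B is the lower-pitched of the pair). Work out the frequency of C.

B is below A, so f_B = 476.2 − 5.8 = 470.4 Hz.
B–C: Beat frequency = 13/3 = 4.3333 Hz.
C is above B, so f_C = 470.4 + 4.3333 = 474.7333 Hz.

474.7333 Hz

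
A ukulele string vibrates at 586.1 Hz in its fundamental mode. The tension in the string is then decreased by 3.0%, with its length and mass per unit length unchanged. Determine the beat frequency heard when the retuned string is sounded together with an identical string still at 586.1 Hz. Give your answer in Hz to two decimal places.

8.86 Hz

For a string, f ∝ √T, so the new frequency is 586.1·√0.970 = 577.2416 Hz.
f_beat = |577.2416 − 586.1| = 8.86 Hz.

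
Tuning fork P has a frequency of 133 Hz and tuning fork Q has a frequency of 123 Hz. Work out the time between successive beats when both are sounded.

0.100 s

f_beat = |133 − 123| = 10 Hz.
Beat period T = 1 / f_beat = 1 / 10 s.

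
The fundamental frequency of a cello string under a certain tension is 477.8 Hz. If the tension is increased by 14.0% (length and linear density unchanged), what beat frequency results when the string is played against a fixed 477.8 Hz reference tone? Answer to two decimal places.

For a string, f ∝ √T, so the new frequency is 477.8·√1.140 = 510.1508 Hz.
f_beat = |510.1508 − 477.8| = 32.35 Hz.

32.35 Hz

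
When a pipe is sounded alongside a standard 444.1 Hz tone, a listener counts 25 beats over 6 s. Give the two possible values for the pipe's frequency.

439.9333 Hz or 448.2667 Hz

Beat frequency = 25/6 = 4.1667 Hz.
|f − 444.1| = 4.1667, so f = 444.1 ± 4.1667.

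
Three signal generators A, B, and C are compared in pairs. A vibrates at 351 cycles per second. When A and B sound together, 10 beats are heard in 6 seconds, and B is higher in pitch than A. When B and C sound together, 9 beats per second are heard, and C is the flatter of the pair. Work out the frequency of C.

A–B: Beat frequency = 10/6 = 1.6667 Hz.
B is above A, so f_B = 351 + 1.6667 = 352.6667 Hz.
C is below B, so f_C = 352.6667 − 9 = 343.6667 Hz.

343.6667 Hz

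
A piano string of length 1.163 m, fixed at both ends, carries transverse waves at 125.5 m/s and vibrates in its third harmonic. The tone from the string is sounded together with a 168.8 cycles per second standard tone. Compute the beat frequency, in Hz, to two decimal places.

For a string fixed at both ends, f_n = n·v/(2L) = 3·125.5/(2·1.163) = 161.8659 Hz.
f_beat = |161.8659 − 168.8| = 6.93 Hz.

6.93 Hz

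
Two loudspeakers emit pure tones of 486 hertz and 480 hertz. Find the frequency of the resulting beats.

Beats arise from superposition of two nearby frequencies; the beat rate is |f₁ − f₂|.
|486 − 480| = 6 Hz.

6 Hz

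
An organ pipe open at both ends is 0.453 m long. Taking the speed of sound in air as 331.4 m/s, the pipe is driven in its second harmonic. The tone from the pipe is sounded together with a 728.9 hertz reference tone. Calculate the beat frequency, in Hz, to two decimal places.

2.67 Hz

Open pipe: f_n = n·v/(2L) = 2·331.4/(2·0.453) = 731.5673 Hz.
f_beat = |731.5673 − 728.9| = 2.67 Hz.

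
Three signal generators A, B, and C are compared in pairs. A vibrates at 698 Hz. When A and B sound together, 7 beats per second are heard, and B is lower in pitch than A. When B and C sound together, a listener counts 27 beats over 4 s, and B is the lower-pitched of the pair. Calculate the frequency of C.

B is below A, so f_B = 698 − 7 = 691 Hz.
B–C: Beat frequency = 27/4 = 6.75 Hz.
C is above B, so f_C = 691 + 6.75 = 697.75 Hz.

697.75 Hz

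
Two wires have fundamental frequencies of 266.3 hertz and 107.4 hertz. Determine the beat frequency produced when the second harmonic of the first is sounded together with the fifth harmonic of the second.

4.4 Hz

Second harmonic of the first: 2·266.3 = 532.6 Hz.
Fifth harmonic of the second: 5·107.4 = 537.0 Hz.
f_beat = |532.6 − 537.0| = 4.4 Hz.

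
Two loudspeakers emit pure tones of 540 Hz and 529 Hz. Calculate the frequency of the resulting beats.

Beats arise from superposition of two nearby frequencies; the beat rate is |f₁ − f₂|.
|540 − 529| = 11 Hz.

11 Hz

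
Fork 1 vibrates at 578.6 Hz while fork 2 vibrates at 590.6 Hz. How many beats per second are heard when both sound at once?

12 Hz

The beat frequency equals the magnitude of the frequency difference.
|578.6 − 590.6| = 12 Hz.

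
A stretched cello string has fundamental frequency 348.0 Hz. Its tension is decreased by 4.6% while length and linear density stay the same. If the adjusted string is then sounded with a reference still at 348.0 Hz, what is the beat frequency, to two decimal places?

For a string, f ∝ √T, so the new frequency is 348.0·√0.954 = 339.9018 Hz.
f_beat = |339.9018 − 348.0| = 8.10 Hz.

8.10 Hz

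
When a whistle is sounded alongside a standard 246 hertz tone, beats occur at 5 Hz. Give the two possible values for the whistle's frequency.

241 Hz or 251 Hz

|f − 246| = 5, so f = 246 ± 5.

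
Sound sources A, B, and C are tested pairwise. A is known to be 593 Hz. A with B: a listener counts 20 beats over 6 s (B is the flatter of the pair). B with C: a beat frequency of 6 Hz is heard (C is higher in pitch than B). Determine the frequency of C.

595.6667 Hz

A–B: Beat frequency = 20/6 = 3.3333 Hz.
B is below A, so f_B = 593 − 3.3333 = 589.6667 Hz.
C is above B, so f_C = 589.6667 + 6 = 595.6667 Hz.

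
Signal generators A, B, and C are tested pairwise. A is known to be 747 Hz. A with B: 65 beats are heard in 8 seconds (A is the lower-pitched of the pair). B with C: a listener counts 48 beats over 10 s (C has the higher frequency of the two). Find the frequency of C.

A–B: Beat frequency = 65/8 = 8.125 Hz.
B is above A, so f_B = 747 + 8.125 = 755.125 Hz.
B–C: Beat frequency = 48/10 = 4.8 Hz.
C is above B, so f_C = 755.125 + 4.8 = 759.925 Hz.

759.925 Hz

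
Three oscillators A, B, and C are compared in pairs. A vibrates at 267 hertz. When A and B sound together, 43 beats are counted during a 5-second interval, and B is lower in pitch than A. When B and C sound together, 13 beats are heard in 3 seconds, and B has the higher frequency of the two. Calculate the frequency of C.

A–B: Beat frequency = 43/5 = 8.6 Hz.
B is below A, so f_B = 267 − 8.6 = 258.4 Hz.
B–C: Beat frequency = 13/3 = 4.3333 Hz.
C is below B, so f_C = 258.4 − 4.3333 = 254.0667 Hz.

254.0667 Hz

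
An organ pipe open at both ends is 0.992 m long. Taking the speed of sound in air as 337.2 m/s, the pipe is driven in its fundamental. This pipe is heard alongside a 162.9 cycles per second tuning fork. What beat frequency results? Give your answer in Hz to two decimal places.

7.06 Hz

Open pipe: f_n = n·v/(2L) = 1·337.2/(2·0.992) = 169.9597 Hz.
f_beat = |169.9597 − 162.9| = 7.06 Hz.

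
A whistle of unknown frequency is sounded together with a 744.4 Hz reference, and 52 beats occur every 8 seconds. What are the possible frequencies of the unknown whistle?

737.9 Hz or 750.9 Hz

Beat frequency = 52/8 = 6.5 Hz.
|f − 744.4| = 6.5, so f = 744.4 ± 6.5.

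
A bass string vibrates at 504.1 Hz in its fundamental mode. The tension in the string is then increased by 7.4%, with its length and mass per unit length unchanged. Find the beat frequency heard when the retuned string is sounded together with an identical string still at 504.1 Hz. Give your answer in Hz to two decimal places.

18.32 Hz

For a string, f ∝ √T, so the new frequency is 504.1·√1.074 = 522.4188 Hz.
f_beat = |522.4188 − 504.1| = 18.32 Hz.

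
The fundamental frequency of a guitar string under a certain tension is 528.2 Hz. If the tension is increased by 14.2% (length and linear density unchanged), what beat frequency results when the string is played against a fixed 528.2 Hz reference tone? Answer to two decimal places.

36.26 Hz

For a string, f ∝ √T, so the new frequency is 528.2·√1.142 = 564.4578 Hz.
f_beat = |564.4578 − 528.2| = 36.26 Hz.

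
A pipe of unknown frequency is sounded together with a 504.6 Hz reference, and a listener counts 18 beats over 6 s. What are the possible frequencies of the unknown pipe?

501.6 Hz or 507.6 Hz

Beat frequency = 18/6 = 3 Hz.
|f − 504.6| = 3, so f = 504.6 ± 3.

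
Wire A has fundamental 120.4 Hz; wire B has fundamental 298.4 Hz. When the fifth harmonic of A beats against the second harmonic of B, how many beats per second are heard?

Fifth harmonic of the first: 5·120.4 = 602.0 Hz.
Second harmonic of the second: 2·298.4 = 596.8 Hz.
f_beat = |602.0 − 596.8| = 5.2 Hz.

5.2 Hz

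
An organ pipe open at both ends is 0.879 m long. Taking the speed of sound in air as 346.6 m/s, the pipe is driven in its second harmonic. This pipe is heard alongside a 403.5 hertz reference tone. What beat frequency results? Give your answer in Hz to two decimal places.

9.19 Hz

Open pipe: f_n = n·v/(2L) = 2·346.6/(2·0.879) = 394.3117 Hz.
f_beat = |394.3117 − 403.5| = 9.19 Hz.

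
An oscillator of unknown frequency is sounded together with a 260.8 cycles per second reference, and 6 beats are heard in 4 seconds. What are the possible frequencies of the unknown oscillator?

259.3 Hz or 262.3 Hz

Beat frequency = 6/4 = 1.5 Hz.
|f − 260.8| = 1.5, so f = 260.8 ± 1.5.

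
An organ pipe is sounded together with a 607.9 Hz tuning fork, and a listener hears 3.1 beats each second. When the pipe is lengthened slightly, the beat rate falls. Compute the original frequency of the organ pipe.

|f − 607.9| = 3.1, so the organ pipe was at either 604.8 Hz or 611 Hz.
A longer pipe has a lower fundamental; the adjustment lowers the organ pipe's frequency.
The beat rate fell, so the adjustment moved the organ pipe toward 607.9 Hz — it must have started above the reference.

611 Hz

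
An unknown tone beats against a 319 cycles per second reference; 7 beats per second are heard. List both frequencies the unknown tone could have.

312 Hz or 326 Hz

|f − 319| = 7, so f = 319 ± 7.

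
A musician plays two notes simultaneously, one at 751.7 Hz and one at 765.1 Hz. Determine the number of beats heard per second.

13.4 Hz

Beats arise from superposition of two nearby frequencies; the beat rate is |f₁ − f₂|.
|751.7 − 765.1| = 13.4 Hz.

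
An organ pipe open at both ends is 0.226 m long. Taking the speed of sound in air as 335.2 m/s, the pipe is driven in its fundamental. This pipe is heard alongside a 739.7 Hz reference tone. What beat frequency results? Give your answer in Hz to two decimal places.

Open pipe: f_n = n·v/(2L) = 1·335.2/(2·0.226) = 741.5929 Hz.
f_beat = |741.5929 − 739.7| = 1.89 Hz.

1.89 Hz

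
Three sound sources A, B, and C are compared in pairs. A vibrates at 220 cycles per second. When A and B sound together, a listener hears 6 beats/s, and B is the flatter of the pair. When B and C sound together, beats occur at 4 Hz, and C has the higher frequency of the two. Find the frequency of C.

B is below A, so f_B = 220 − 6 = 214 Hz.
C is above B, so f_C = 214 + 4 = 218 Hz.

218 Hz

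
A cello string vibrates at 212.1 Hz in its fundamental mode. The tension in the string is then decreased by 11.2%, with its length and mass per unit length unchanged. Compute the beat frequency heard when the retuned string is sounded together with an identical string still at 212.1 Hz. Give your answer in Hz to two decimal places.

For a string, f ∝ √T, so the new frequency is 212.1·√0.888 = 199.8698 Hz.
f_beat = |199.8698 − 212.1| = 12.23 Hz.

12.23 Hz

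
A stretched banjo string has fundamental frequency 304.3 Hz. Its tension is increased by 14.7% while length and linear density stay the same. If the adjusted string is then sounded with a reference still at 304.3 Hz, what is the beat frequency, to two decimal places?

For a string, f ∝ √T, so the new frequency is 304.3·√1.147 = 325.8995 Hz.
f_beat = |325.8995 − 304.3| = 21.60 Hz.

21.60 Hz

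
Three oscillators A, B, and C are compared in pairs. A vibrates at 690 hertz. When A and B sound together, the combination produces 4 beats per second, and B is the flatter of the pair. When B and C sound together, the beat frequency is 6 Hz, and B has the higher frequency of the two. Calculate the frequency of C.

B is below A, so f_B = 690 − 4 = 686 Hz.
C is below B, so f_C = 686 − 6 = 680 Hz.

680 Hz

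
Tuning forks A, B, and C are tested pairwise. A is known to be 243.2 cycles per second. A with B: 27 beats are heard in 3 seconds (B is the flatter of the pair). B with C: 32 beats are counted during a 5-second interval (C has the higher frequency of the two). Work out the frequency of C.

A–B: Beat frequency = 27/3 = 9 Hz.
B is below A, so f_B = 243.2 − 9 = 234.2 Hz.
B–C: Beat frequency = 32/5 = 6.4 Hz.
C is above B, so f_C = 234.2 + 6.4 = 240.6 Hz.

240.6 Hz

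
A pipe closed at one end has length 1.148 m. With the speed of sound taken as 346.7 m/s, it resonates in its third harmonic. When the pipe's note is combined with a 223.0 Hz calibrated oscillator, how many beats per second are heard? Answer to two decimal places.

Closed pipe (odd harmonics): f_n = n·v/(4L) = 3·346.7/(4·1.148) = 226.5026 Hz.
f_beat = |226.5026 − 223.0| = 3.50 Hz.

3.50 Hz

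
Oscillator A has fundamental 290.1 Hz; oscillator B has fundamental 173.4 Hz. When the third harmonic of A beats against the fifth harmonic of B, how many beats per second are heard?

3.3 Hz

Third harmonic of the first: 3·290.1 = 870.3 Hz.
Fifth harmonic of the second: 5·173.4 = 867.0 Hz.
f_beat = |870.3 − 867.0| = 3.3 Hz.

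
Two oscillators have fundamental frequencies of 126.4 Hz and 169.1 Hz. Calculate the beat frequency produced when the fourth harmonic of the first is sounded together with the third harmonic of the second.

1.7 Hz

Fourth harmonic of the first: 4·126.4 = 505.6 Hz.
Third harmonic of the second: 3·169.1 = 507.3 Hz.
f_beat = |505.6 − 507.3| = 1.7 Hz.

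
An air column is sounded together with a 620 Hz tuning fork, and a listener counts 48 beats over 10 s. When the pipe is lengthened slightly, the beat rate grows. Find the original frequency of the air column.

Beat frequency = 48/10 = 4.8 Hz.
|f − 620| = 4.8, so the air column was at either 615.2 Hz or 624.8 Hz.
A longer pipe has a lower fundamental; the adjustment lowers the air column's frequency.
The beat rate rose, so the adjustment moved the air column further from 620 Hz — it was already below the reference.

615.2 Hz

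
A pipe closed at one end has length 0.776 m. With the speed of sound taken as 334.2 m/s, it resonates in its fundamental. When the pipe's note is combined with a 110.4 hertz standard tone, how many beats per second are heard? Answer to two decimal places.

Closed pipe (odd harmonics): f_n = n·v/(4L) = 1·334.2/(4·0.776) = 107.6675 Hz.
f_beat = |107.6675 − 110.4| = 2.73 Hz.

2.73 Hz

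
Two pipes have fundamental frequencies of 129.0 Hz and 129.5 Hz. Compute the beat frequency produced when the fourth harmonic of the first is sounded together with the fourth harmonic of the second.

Fourth harmonic of the first: 4·129.0 = 516.0 Hz.
Fourth harmonic of the second: 4·129.5 = 518.0 Hz.
f_beat = |516.0 − 518.0| = 2.0 Hz.

2.0 Hz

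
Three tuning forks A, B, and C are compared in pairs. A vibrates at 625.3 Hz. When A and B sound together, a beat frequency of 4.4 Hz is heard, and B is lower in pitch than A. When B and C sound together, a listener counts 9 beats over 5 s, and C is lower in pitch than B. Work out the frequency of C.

619.1 Hz

B is below A, so f_B = 625.3 − 4.4 = 620.9 Hz.
B–C: Beat frequency = 9/5 = 1.8 Hz.
C is below B, so f_C = 620.9 − 1.8 = 619.1 Hz.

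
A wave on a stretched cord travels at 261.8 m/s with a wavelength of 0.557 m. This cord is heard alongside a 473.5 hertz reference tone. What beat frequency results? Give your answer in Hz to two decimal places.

Source frequency f = v/λ = 261.8/0.557 = 470.0180 Hz.
f_beat = |470.0180 − 473.5| = 3.48 Hz.

3.48 Hz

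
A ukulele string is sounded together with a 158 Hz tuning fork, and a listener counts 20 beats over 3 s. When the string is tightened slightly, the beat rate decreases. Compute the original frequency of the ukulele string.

Beat frequency = 20/3 = 6.6667 Hz.
|f − 158| = 6.6667, so the ukulele string was at either 151.3333 Hz or 164.6667 Hz.
Increasing tension raises a string's frequency; the adjustment raises the ukulele string's frequency.
The beat rate fell, so the adjustment moved the ukulele string toward 158 Hz — it must have started below the reference.

151.3333 Hz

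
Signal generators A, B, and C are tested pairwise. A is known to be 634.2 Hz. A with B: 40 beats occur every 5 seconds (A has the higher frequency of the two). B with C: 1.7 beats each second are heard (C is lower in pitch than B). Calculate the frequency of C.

A–B: Beat frequency = 40/5 = 8 Hz.
B is below A, so f_B = 634.2 − 8 = 626.2 Hz.
C is below B, so f_C = 626.2 − 1.7 = 624.5 Hz.

624.5 Hz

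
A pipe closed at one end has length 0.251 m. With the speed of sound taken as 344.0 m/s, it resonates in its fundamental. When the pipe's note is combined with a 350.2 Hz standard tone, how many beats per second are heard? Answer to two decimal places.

Closed pipe (odd harmonics): f_n = n·v/(4L) = 1·344.0/(4·0.251) = 342.6295 Hz.
f_beat = |342.6295 − 350.2| = 7.57 Hz.

7.57 Hz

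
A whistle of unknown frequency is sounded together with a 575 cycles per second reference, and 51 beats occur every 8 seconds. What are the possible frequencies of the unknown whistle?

Beat frequency = 51/8 = 6.375 Hz.
|f − 575| = 6.375, so f = 575 ± 6.375.

568.625 Hz or 581.375 Hz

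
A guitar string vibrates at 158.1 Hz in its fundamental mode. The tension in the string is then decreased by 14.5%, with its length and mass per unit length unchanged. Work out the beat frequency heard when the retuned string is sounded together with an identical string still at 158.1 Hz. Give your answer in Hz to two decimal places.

11.91 Hz

For a string, f ∝ √T, so the new frequency is 158.1·√0.855 = 146.1891 Hz.
f_beat = |146.1891 − 158.1| = 11.91 Hz.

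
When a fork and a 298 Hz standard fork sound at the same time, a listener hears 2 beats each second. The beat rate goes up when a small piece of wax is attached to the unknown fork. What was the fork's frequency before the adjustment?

|f − 298| = 2, so the fork was at either 296 Hz or 300 Hz.
Loading a fork with wax lowers its frequency; the adjustment lowers the fork's frequency.
The beat rate rose, so the adjustment moved the fork further from 298 Hz — it was already below the reference.

296 Hz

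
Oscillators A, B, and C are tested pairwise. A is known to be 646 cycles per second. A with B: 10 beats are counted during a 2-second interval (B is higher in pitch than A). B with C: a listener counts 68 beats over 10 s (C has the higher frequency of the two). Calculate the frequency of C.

657.8 Hz

A–B: Beat frequency = 10/2 = 5 Hz.
B is above A, so f_B = 646 + 5 = 651 Hz.
B–C: Beat frequency = 68/10 = 6.8 Hz.
C is above B, so f_C = 651 + 6.8 = 657.8 Hz.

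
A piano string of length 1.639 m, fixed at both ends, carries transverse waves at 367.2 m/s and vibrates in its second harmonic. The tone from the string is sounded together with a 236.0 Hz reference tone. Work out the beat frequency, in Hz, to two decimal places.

For a string fixed at both ends, f_n = n·v/(2L) = 2·367.2/(2·1.639) = 224.0390 Hz.
f_beat = |224.0390 − 236.0| = 11.96 Hz.

11.96 Hz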